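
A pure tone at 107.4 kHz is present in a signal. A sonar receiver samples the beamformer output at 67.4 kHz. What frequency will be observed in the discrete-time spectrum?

27.4 kHz

107.4 kHz mod fs = 40 kHz.
40 kHz > fs/2 = 33.7 kHz, folds to fs − 40 kHz = 27.4 kHz.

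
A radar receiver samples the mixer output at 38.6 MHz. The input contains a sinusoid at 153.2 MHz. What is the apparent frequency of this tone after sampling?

1.2 MHz

153.2 MHz mod fs = 37.4 MHz.
37.4 MHz > fs/2 = 19.3 MHz, folds to fs − 37.4 MHz = 1.2 MHz.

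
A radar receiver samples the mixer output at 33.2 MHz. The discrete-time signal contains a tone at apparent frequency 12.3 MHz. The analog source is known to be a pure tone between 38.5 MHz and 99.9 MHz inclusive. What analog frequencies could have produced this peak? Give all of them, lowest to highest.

45.5 MHz, 54.1 MHz, 78.7 MHz, 87.3 MHz

Frequencies that alias to 12.3 MHz are k·fs ± 12.3 MHz for integer k ≥ 0.
k=0: 12.3 MHz.
k=1: 20.9 MHz, 45.5 MHz.
k=2: 54.1 MHz, 78.7 MHz.
k=3: 87.3 MHz, 111.9 MHz.
k=4: 120.5 MHz, 145.1 MHz.
Within [38.5 MHz, 99.9 MHz]: 45.5 MHz, 54.1 MHz, 78.7 MHz, 87.3 MHz.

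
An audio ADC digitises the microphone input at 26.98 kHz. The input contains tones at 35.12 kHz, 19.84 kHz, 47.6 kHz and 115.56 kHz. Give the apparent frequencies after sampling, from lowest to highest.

fs/2 = 13.49 kHz.
35.12 kHz mod fs = 8.14 kHz.
8.14 kHz ≤ fs/2 = 13.49 kHz, appears at 8.14 kHz.
19.84 kHz > fs/2 = 13.49 kHz, folds to fs − 19.84 kHz = 7.14 kHz.
47.6 kHz mod fs = 20.62 kHz.
20.62 kHz > fs/2 = 13.49 kHz, folds to fs − 20.62 kHz = 6.36 kHz.
115.56 kHz mod fs = 7.64 kHz.
7.64 kHz ≤ fs/2 = 13.49 kHz, appears at 7.64 kHz.
Distinct values: {6.36 kHz, 7.14 kHz, 7.64 kHz, 8.14 kHz}.

6.36 kHz, 7.14 kHz, 7.64 kHz, 8.14 kHz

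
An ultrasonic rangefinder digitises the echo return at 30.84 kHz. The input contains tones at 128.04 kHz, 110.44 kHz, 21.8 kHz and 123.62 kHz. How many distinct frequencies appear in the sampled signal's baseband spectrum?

fs/2 = 15.42 kHz.
128.04 kHz mod fs = 4.68 kHz.
4.68 kHz ≤ fs/2 = 15.42 kHz, appears at 4.68 kHz.
110.44 kHz mod fs = 17.92 kHz.
17.92 kHz > fs/2 = 15.42 kHz, folds to fs − 17.92 kHz = 12.92 kHz.
21.8 kHz > fs/2 = 15.42 kHz, folds to fs − 21.8 kHz = 9.04 kHz.
123.62 kHz mod fs = 0.26 kHz.
0.26 kHz ≤ fs/2 = 15.42 kHz, appears at 0.26 kHz.
Distinct values: {0.26 kHz, 4.68 kHz, 9.04 kHz, 12.92 kHz} → 4.

4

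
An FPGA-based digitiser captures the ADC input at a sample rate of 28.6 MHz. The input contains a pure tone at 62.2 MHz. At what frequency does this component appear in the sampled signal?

5 MHz

62.2 MHz mod fs = 5 MHz.
5 MHz ≤ fs/2 = 14.3 MHz, appears at 5 MHz.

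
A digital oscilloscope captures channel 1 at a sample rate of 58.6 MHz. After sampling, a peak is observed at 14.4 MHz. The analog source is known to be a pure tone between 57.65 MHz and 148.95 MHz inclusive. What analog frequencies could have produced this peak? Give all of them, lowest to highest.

73 MHz, 102.8 MHz, 131.6 MHz

Frequencies that alias to 14.4 MHz are k·fs ± 14.4 MHz for integer k ≥ 0.
k=0: 14.4 MHz.
k=1: 44.2 MHz, 73 MHz.
k=2: 102.8 MHz, 131.6 MHz.
k=3: 161.4 MHz, 190.2 MHz.
Within [57.65 MHz, 148.95 MHz]: 73 MHz, 102.8 MHz, 131.6 MHz.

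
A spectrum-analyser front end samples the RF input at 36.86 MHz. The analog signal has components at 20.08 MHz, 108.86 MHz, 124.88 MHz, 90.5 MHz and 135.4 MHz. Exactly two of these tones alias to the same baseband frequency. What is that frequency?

16.78 MHz

fs/2 = 18.43 MHz.
20.08 MHz > fs/2 = 18.43 MHz, folds to fs − 20.08 MHz = 16.78 MHz.
108.86 MHz mod fs = 35.14 MHz.
35.14 MHz > fs/2 = 18.43 MHz, folds to fs − 35.14 MHz = 1.72 MHz.
124.88 MHz mod fs = 14.3 MHz.
14.3 MHz ≤ fs/2 = 18.43 MHz, appears at 14.3 MHz.
90.5 MHz mod fs = 16.78 MHz.
16.78 MHz ≤ fs/2 = 18.43 MHz, appears at 16.78 MHz.
135.4 MHz mod fs = 24.82 MHz.
24.82 MHz > fs/2 = 18.43 MHz, folds to fs − 24.82 MHz = 12.04 MHz.
20.08 MHz and 90.5 MHz both map to 16.78 MHz.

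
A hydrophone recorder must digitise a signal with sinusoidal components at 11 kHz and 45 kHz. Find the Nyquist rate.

90 kHz

Highest-frequency component: 45 kHz.
Nyquist rate = 2 × 45 kHz = 90 kHz.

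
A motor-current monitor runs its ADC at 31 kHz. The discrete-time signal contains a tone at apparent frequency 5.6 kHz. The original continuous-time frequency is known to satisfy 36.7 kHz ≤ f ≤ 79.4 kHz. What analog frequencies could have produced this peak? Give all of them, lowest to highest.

Frequencies that alias to 5.6 kHz are k·fs ± 5.6 kHz for integer k ≥ 0.
k=0: 5.6 kHz.
k=1: 25.4 kHz, 36.6 kHz.
k=2: 56.4 kHz, 67.6 kHz.
k=3: 87.4 kHz, 98.6 kHz.
Within [36.7 kHz, 79.4 kHz]: 56.4 kHz, 67.6 kHz.

56.4 kHz, 67.6 kHz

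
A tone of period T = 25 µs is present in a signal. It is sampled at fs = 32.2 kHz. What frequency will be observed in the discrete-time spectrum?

T = 25 µs → f = 1/T = 40 kHz.
40 kHz mod fs = 7.8 kHz.
7.8 kHz ≤ fs/2 = 16.1 kHz, appears at 7.8 kHz.

7.8 kHz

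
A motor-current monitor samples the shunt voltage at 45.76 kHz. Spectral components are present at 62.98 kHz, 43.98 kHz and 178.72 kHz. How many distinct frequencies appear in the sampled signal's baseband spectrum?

3

fs/2 = 22.88 kHz.
62.98 kHz mod fs = 17.22 kHz.
17.22 kHz ≤ fs/2 = 22.88 kHz, appears at 17.22 kHz.
43.98 kHz > fs/2 = 22.88 kHz, folds to fs − 43.98 kHz = 1.78 kHz.
178.72 kHz mod fs = 41.44 kHz.
41.44 kHz > fs/2 = 22.88 kHz, folds to fs − 41.44 kHz = 4.32 kHz.
Distinct values: {1.78 kHz, 4.32 kHz, 17.22 kHz} → 3.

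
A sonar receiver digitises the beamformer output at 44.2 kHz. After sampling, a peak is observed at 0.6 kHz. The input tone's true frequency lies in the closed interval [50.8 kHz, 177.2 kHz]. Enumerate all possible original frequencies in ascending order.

Frequencies that alias to 0.6 kHz are k·fs ± 0.6 kHz for integer k ≥ 0.
k=0: 0.6 kHz.
k=1: 43.6 kHz, 44.8 kHz.
k=2: 87.8 kHz, 89 kHz.
k=3: 132 kHz, 133.2 kHz.
k=4: 176.2 kHz, 177.4 kHz.
k=5: 220.4 kHz, 221.6 kHz.
Within [50.8 kHz, 177.2 kHz]: 87.8 kHz, 89 kHz, 132 kHz, 133.2 kHz, 176.2 kHz.

87.8 kHz, 89 kHz, 132 kHz, 133.2 kHz, 176.2 kHz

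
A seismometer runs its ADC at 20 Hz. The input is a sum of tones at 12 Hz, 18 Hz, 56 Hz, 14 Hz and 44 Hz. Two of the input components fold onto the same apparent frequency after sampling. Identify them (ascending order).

fs/2 = 10 Hz.
12 Hz > fs/2 = 10 Hz, folds to fs − 12 Hz = 8 Hz.
18 Hz > fs/2 = 10 Hz, folds to fs − 18 Hz = 2 Hz.
56 Hz mod fs = 16 Hz.
16 Hz > fs/2 = 10 Hz, folds to fs − 16 Hz = 4 Hz.
14 Hz > fs/2 = 10 Hz, folds to fs − 14 Hz = 6 Hz.
44 Hz mod fs = 4 Hz.
4 Hz ≤ fs/2 = 10 Hz, appears at 4 Hz.
44 Hz and 56 Hz both map to 4 Hz.

44 Hz, 56 Hz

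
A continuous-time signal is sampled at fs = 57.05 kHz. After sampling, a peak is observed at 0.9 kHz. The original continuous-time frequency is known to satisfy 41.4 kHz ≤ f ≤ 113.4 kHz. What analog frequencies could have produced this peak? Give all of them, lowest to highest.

56.15 kHz, 57.95 kHz, 113.2 kHz

Frequencies that alias to 0.9 kHz are k·fs ± 0.9 kHz for integer k ≥ 0.
k=0: 0.9 kHz.
k=1: 56.15 kHz, 57.95 kHz.
k=2: 113.2 kHz, 115 kHz.
k=3: 170.25 kHz, 172.05 kHz.
Within [41.4 kHz, 113.4 kHz]: 56.15 kHz, 57.95 kHz, 113.2 kHz.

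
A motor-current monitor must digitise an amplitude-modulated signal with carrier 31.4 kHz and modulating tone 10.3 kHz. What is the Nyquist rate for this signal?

AM sidebands sit at fc ± fm = 21.1 kHz and 41.7 kHz.
Highest-frequency component: 41.7 kHz.
Nyquist rate = 2 × 41.7 kHz = 83.4 kHz.

83.4 kHz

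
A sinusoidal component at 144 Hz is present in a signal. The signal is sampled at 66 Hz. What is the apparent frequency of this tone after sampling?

12 Hz

144 Hz mod fs = 12 Hz.
12 Hz ≤ fs/2 = 33 Hz, appears at 12 Hz.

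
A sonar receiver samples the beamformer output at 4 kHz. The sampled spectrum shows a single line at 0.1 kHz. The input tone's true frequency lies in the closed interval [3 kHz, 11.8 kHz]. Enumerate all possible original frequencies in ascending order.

3.9 kHz, 4.1 kHz, 7.9 kHz, 8.1 kHz

Frequencies that alias to 0.1 kHz are k·fs ± 0.1 kHz for integer k ≥ 0.
k=0: 0.1 kHz.
k=1: 3.9 kHz, 4.1 kHz.
k=2: 7.9 kHz, 8.1 kHz.
k=3: 11.9 kHz, 12.1 kHz.
Within [3 kHz, 11.8 kHz]: 3.9 kHz, 4.1 kHz, 7.9 kHz, 8.1 kHz.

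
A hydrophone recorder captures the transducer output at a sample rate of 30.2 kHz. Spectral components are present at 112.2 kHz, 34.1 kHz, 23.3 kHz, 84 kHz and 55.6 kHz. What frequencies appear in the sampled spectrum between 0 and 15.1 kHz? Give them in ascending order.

3.9 kHz, 4.8 kHz, 6.6 kHz, 6.9 kHz, 8.6 kHz

fs/2 = 15.1 kHz.
112.2 kHz mod fs = 21.6 kHz.
21.6 kHz > fs/2 = 15.1 kHz, folds to fs − 21.6 kHz = 8.6 kHz.
34.1 kHz mod fs = 3.9 kHz.
3.9 kHz ≤ fs/2 = 15.1 kHz, appears at 3.9 kHz.
23.3 kHz > fs/2 = 15.1 kHz, folds to fs − 23.3 kHz = 6.9 kHz.
84 kHz mod fs = 23.6 kHz.
23.6 kHz > fs/2 = 15.1 kHz, folds to fs − 23.6 kHz = 6.6 kHz.
55.6 kHz mod fs = 25.4 kHz.
25.4 kHz > fs/2 = 15.1 kHz, folds to fs − 25.4 kHz = 4.8 kHz.
Distinct values: {3.9 kHz, 4.8 kHz, 6.6 kHz, 6.9 kHz, 8.6 kHz}.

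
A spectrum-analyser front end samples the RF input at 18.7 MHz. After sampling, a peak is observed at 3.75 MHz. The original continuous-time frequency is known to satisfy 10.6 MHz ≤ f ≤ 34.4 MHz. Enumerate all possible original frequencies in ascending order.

Frequencies that alias to 3.75 MHz are k·fs ± 3.75 MHz for integer k ≥ 0.
k=0: 3.75 MHz.
k=1: 14.95 MHz, 22.45 MHz.
k=2: 33.65 MHz, 41.15 MHz.
k=3: 52.35 MHz, 59.85 MHz.
Within [10.6 MHz, 34.4 MHz]: 14.95 MHz, 22.45 MHz, 33.65 MHz.

14.95 MHz, 22.45 MHz, 33.65 MHz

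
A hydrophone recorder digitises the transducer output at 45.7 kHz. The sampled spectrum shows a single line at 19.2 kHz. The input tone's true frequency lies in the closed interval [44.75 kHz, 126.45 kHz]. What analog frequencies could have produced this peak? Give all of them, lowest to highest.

Frequencies that alias to 19.2 kHz are k·fs ± 19.2 kHz for integer k ≥ 0.
k=0: 19.2 kHz.
k=1: 26.5 kHz, 64.9 kHz.
k=2: 72.2 kHz, 110.6 kHz.
k=3: 117.9 kHz, 156.3 kHz.
k=4: 163.6 kHz, 202 kHz.
Within [44.75 kHz, 126.45 kHz]: 64.9 kHz, 72.2 kHz, 110.6 kHz, 117.9 kHz.

64.9 kHz, 72.2 kHz, 110.6 kHz, 117.9 kHz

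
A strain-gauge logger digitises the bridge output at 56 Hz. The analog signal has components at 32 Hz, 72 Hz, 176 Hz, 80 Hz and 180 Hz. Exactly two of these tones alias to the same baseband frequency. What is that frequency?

24 Hz

fs/2 = 28 Hz.
32 Hz > fs/2 = 28 Hz, folds to fs − 32 Hz = 24 Hz.
72 Hz mod fs = 16 Hz.
16 Hz ≤ fs/2 = 28 Hz, appears at 16 Hz.
176 Hz mod fs = 8 Hz.
8 Hz ≤ fs/2 = 28 Hz, appears at 8 Hz.
80 Hz mod fs = 24 Hz.
24 Hz ≤ fs/2 = 28 Hz, appears at 24 Hz.
180 Hz mod fs = 12 Hz.
12 Hz ≤ fs/2 = 28 Hz, appears at 12 Hz.
32 Hz and 80 Hz both map to 24 Hz.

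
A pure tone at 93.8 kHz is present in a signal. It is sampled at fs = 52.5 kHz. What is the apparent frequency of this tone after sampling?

93.8 kHz mod fs = 41.3 kHz.
41.3 kHz > fs/2 = 26.25 kHz, folds to fs − 41.3 kHz = 11.2 kHz.

11.2 kHz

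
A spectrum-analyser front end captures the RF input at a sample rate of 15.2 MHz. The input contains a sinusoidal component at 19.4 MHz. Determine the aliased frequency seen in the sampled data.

4.2 MHz

19.4 MHz mod fs = 4.2 MHz.
4.2 MHz ≤ fs/2 = 7.6 MHz, appears at 4.2 MHz.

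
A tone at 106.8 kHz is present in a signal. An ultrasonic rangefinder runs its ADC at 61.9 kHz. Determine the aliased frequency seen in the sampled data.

17 kHz

106.8 kHz mod fs = 44.9 kHz.
44.9 kHz > fs/2 = 30.95 kHz, folds to fs − 44.9 kHz = 17 kHz.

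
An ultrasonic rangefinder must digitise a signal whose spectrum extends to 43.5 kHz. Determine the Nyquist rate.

87 kHz

Nyquist rate = 2 × 43.5 kHz = 87 kHz.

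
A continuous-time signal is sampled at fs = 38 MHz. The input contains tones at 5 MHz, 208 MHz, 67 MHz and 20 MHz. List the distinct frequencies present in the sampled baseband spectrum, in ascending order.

fs/2 = 19 MHz.
5 MHz ≤ fs/2 = 19 MHz, passes unchanged.
208 MHz mod fs = 18 MHz.
18 MHz ≤ fs/2 = 19 MHz, appears at 18 MHz.
67 MHz mod fs = 29 MHz.
29 MHz > fs/2 = 19 MHz, folds to fs − 29 MHz = 9 MHz.
20 MHz > fs/2 = 19 MHz, folds to fs − 20 MHz = 18 MHz.
Distinct values: {5 MHz, 9 MHz, 18 MHz}.

5 MHz, 9 MHz, 18 MHz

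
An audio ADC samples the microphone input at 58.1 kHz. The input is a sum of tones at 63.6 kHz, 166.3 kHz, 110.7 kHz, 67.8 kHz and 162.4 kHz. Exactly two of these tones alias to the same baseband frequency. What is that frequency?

fs/2 = 29.05 kHz.
63.6 kHz mod fs = 5.5 kHz.
5.5 kHz ≤ fs/2 = 29.05 kHz, appears at 5.5 kHz.
166.3 kHz mod fs = 50.1 kHz.
50.1 kHz > fs/2 = 29.05 kHz, folds to fs − 50.1 kHz = 8 kHz.
110.7 kHz mod fs = 52.6 kHz.
52.6 kHz > fs/2 = 29.05 kHz, folds to fs − 52.6 kHz = 5.5 kHz.
67.8 kHz mod fs = 9.7 kHz.
9.7 kHz ≤ fs/2 = 29.05 kHz, appears at 9.7 kHz.
162.4 kHz mod fs = 46.2 kHz.
46.2 kHz > fs/2 = 29.05 kHz, folds to fs − 46.2 kHz = 11.9 kHz.
63.6 kHz and 110.7 kHz both map to 5.5 kHz.

5.5 kHz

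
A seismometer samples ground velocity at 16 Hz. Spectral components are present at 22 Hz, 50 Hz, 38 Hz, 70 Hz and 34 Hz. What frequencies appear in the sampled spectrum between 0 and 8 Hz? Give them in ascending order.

fs/2 = 8 Hz.
22 Hz mod fs = 6 Hz.
6 Hz ≤ fs/2 = 8 Hz, appears at 6 Hz.
50 Hz mod fs = 2 Hz.
2 Hz ≤ fs/2 = 8 Hz, appears at 2 Hz.
38 Hz mod fs = 6 Hz.
6 Hz ≤ fs/2 = 8 Hz, appears at 6 Hz.
70 Hz mod fs = 6 Hz.
6 Hz ≤ fs/2 = 8 Hz, appears at 6 Hz.
34 Hz mod fs = 2 Hz.
2 Hz ≤ fs/2 = 8 Hz, appears at 2 Hz.
Distinct values: {2 Hz, 6 Hz}.

2 Hz, 6 Hz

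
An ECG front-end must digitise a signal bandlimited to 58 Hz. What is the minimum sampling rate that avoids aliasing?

116 Hz

Nyquist rate = 2 × 58 Hz = 116 Hz.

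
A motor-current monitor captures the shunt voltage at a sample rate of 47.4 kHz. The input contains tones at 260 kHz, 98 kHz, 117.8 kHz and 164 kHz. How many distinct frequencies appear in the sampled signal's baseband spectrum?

3

fs/2 = 23.7 kHz.
260 kHz mod fs = 23 kHz.
23 kHz ≤ fs/2 = 23.7 kHz, appears at 23 kHz.
98 kHz mod fs = 3.2 kHz.
3.2 kHz ≤ fs/2 = 23.7 kHz, appears at 3.2 kHz.
117.8 kHz mod fs = 23 kHz.
23 kHz ≤ fs/2 = 23.7 kHz, appears at 23 kHz.
164 kHz mod fs = 21.8 kHz.
21.8 kHz ≤ fs/2 = 23.7 kHz, appears at 21.8 kHz.
Distinct values: {3.2 kHz, 21.8 kHz, 23 kHz} → 3.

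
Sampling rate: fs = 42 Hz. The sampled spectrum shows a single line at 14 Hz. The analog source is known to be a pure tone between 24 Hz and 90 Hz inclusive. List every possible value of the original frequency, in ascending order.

Frequencies that alias to 14 Hz are k·fs ± 14 Hz for integer k ≥ 0.
k=0: 14 Hz.
k=1: 28 Hz, 56 Hz.
k=2: 70 Hz, 98 Hz.
k=3: 112 Hz, 140 Hz.
Within [24 Hz, 90 Hz]: 28 Hz, 56 Hz, 70 Hz.

28 Hz, 56 Hz, 70 Hz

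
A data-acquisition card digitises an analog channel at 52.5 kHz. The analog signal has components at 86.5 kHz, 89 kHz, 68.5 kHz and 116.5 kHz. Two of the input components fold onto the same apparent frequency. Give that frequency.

16 kHz

fs/2 = 26.25 kHz.
86.5 kHz mod fs = 34 kHz.
34 kHz > fs/2 = 26.25 kHz, folds to fs − 34 kHz = 18.5 kHz.
89 kHz mod fs = 36.5 kHz.
36.5 kHz > fs/2 = 26.25 kHz, folds to fs − 36.5 kHz = 16 kHz.
68.5 kHz mod fs = 16 kHz.
16 kHz ≤ fs/2 = 26.25 kHz, appears at 16 kHz.
116.5 kHz mod fs = 11.5 kHz.
11.5 kHz ≤ fs/2 = 26.25 kHz, appears at 11.5 kHz.
68.5 kHz and 89 kHz both map to 16 kHz.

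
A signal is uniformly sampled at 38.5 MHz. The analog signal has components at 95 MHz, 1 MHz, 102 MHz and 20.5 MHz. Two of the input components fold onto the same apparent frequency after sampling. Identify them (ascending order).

fs/2 = 19.25 MHz.
95 MHz mod fs = 18 MHz.
18 MHz ≤ fs/2 = 19.25 MHz, appears at 18 MHz.
1 MHz ≤ fs/2 = 19.25 MHz, passes unchanged.
102 MHz mod fs = 25 MHz.
25 MHz > fs/2 = 19.25 MHz, folds to fs − 25 MHz = 13.5 MHz.
20.5 MHz > fs/2 = 19.25 MHz, folds to fs − 20.5 MHz = 18 MHz.
20.5 MHz and 95 MHz both map to 18 MHz.

20.5 MHz, 95 MHz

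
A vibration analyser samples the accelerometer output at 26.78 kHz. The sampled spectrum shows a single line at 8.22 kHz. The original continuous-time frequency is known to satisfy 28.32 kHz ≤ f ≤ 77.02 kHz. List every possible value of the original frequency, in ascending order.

35 kHz, 45.34 kHz, 61.78 kHz, 72.12 kHz

Frequencies that alias to 8.22 kHz are k·fs ± 8.22 kHz for integer k ≥ 0.
k=0: 8.22 kHz.
k=1: 18.56 kHz, 35 kHz.
k=2: 45.34 kHz, 61.78 kHz.
k=3: 72.12 kHz, 88.56 kHz.
k=4: 98.9 kHz, 115.34 kHz.
Within [28.32 kHz, 77.02 kHz]: 35 kHz, 45.34 kHz, 61.78 kHz, 72.12 kHz.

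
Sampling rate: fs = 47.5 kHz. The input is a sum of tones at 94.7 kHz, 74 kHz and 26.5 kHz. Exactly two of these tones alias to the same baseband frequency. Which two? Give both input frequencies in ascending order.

26.5 kHz, 74 kHz

fs/2 = 23.75 kHz.
94.7 kHz mod fs = 47.2 kHz.
47.2 kHz > fs/2 = 23.75 kHz, folds to fs − 47.2 kHz = 0.3 kHz.
74 kHz mod fs = 26.5 kHz.
26.5 kHz > fs/2 = 23.75 kHz, folds to fs − 26.5 kHz = 21 kHz.
26.5 kHz > fs/2 = 23.75 kHz, folds to fs − 26.5 kHz = 21 kHz.
26.5 kHz and 74 kHz both map to 21 kHz.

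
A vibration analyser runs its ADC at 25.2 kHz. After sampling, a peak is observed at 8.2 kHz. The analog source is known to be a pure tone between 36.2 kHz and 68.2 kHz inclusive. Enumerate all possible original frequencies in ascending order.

42.2 kHz, 58.6 kHz, 67.4 kHz

Frequencies that alias to 8.2 kHz are k·fs ± 8.2 kHz for integer k ≥ 0.
k=0: 8.2 kHz.
k=1: 17 kHz, 33.4 kHz.
k=2: 42.2 kHz, 58.6 kHz.
k=3: 67.4 kHz, 83.8 kHz.
k=4: 92.6 kHz, 109 kHz.
Within [36.2 kHz, 68.2 kHz]: 42.2 kHz, 58.6 kHz, 67.4 kHz.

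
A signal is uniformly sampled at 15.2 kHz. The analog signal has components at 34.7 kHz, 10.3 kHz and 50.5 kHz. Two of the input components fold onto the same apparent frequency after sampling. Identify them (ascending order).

10.3 kHz, 50.5 kHz

fs/2 = 7.6 kHz.
34.7 kHz mod fs = 4.3 kHz.
4.3 kHz ≤ fs/2 = 7.6 kHz, appears at 4.3 kHz.
10.3 kHz > fs/2 = 7.6 kHz, folds to fs − 10.3 kHz = 4.9 kHz.
50.5 kHz mod fs = 4.9 kHz.
4.9 kHz ≤ fs/2 = 7.6 kHz, appears at 4.9 kHz.
10.3 kHz and 50.5 kHz both map to 4.9 kHz.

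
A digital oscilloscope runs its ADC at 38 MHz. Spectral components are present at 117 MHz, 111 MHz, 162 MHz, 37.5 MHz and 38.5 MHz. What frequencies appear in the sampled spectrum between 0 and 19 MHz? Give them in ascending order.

0.5 MHz, 3 MHz, 10 MHz

fs/2 = 19 MHz.
117 MHz mod fs = 3 MHz.
3 MHz ≤ fs/2 = 19 MHz, appears at 3 MHz.
111 MHz mod fs = 35 MHz.
35 MHz > fs/2 = 19 MHz, folds to fs − 35 MHz = 3 MHz.
162 MHz mod fs = 10 MHz.
10 MHz ≤ fs/2 = 19 MHz, appears at 10 MHz.
37.5 MHz > fs/2 = 19 MHz, folds to fs − 37.5 MHz = 0.5 MHz.
38.5 MHz mod fs = 0.5 MHz.
0.5 MHz ≤ fs/2 = 19 MHz, appears at 0.5 MHz.
Distinct values: {0.5 MHz, 3 MHz, 10 MHz}.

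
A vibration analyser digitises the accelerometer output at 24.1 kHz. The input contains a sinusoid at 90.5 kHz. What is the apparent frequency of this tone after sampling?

5.9 kHz

90.5 kHz mod fs = 18.2 kHz.
18.2 kHz > fs/2 = 12.05 kHz, folds to fs − 18.2 kHz = 5.9 kHz.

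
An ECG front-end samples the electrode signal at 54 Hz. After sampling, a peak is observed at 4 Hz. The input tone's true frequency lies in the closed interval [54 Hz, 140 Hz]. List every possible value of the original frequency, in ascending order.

58 Hz, 104 Hz, 112 Hz

Frequencies that alias to 4 Hz are k·fs ± 4 Hz for integer k ≥ 0.
k=0: 4 Hz.
k=1: 50 Hz, 58 Hz.
k=2: 104 Hz, 112 Hz.
k=3: 158 Hz, 166 Hz.
Within [54 Hz, 140 Hz]: 58 Hz, 104 Hz, 112 Hz.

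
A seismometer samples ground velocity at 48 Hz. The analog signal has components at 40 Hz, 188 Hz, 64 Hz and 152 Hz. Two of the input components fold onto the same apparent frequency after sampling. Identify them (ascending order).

fs/2 = 24 Hz.
40 Hz > fs/2 = 24 Hz, folds to fs − 40 Hz = 8 Hz.
188 Hz mod fs = 44 Hz.
44 Hz > fs/2 = 24 Hz, folds to fs − 44 Hz = 4 Hz.
64 Hz mod fs = 16 Hz.
16 Hz ≤ fs/2 = 24 Hz, appears at 16 Hz.
152 Hz mod fs = 8 Hz.
8 Hz ≤ fs/2 = 24 Hz, appears at 8 Hz.
40 Hz and 152 Hz both map to 8 Hz.

40 Hz, 152 Hz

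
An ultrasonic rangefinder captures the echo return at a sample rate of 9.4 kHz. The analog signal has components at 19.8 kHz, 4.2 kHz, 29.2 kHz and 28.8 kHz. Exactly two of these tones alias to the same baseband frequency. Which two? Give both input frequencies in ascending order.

fs/2 = 4.7 kHz.
19.8 kHz mod fs = 1 kHz.
1 kHz ≤ fs/2 = 4.7 kHz, appears at 1 kHz.
4.2 kHz ≤ fs/2 = 4.7 kHz, passes unchanged.
29.2 kHz mod fs = 1 kHz.
1 kHz ≤ fs/2 = 4.7 kHz, appears at 1 kHz.
28.8 kHz mod fs = 0.6 kHz.
0.6 kHz ≤ fs/2 = 4.7 kHz, appears at 0.6 kHz.
19.8 kHz and 29.2 kHz both map to 1 kHz.

19.8 kHz, 29.2 kHz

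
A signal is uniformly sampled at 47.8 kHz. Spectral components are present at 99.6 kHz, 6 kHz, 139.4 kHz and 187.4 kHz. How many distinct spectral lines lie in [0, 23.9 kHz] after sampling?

3

fs/2 = 23.9 kHz.
99.6 kHz mod fs = 4 kHz.
4 kHz ≤ fs/2 = 23.9 kHz, appears at 4 kHz.
6 kHz ≤ fs/2 = 23.9 kHz, passes unchanged.
139.4 kHz mod fs = 43.8 kHz.
43.8 kHz > fs/2 = 23.9 kHz, folds to fs − 43.8 kHz = 4 kHz.
187.4 kHz mod fs = 44 kHz.
44 kHz > fs/2 = 23.9 kHz, folds to fs − 44 kHz = 3.8 kHz.
Distinct values: {3.8 kHz, 4 kHz, 6 kHz} → 3.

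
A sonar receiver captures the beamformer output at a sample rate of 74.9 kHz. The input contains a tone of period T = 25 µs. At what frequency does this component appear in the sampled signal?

T = 25 µs → f = 1/T = 40 kHz.
40 kHz > fs/2 = 37.45 kHz, folds to fs − 40 kHz = 34.9 kHz.

34.9 kHz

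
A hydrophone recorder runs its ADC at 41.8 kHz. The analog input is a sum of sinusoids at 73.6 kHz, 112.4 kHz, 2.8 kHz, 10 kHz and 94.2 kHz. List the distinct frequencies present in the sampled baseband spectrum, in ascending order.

fs/2 = 20.9 kHz.
73.6 kHz mod fs = 31.8 kHz.
31.8 kHz > fs/2 = 20.9 kHz, folds to fs − 31.8 kHz = 10 kHz.
112.4 kHz mod fs = 28.8 kHz.
28.8 kHz > fs/2 = 20.9 kHz, folds to fs − 28.8 kHz = 13 kHz.
2.8 kHz ≤ fs/2 = 20.9 kHz, passes unchanged.
10 kHz ≤ fs/2 = 20.9 kHz, passes unchanged.
94.2 kHz mod fs = 10.6 kHz.
10.6 kHz ≤ fs/2 = 20.9 kHz, appears at 10.6 kHz.
Distinct values: {2.8 kHz, 10 kHz, 10.6 kHz, 13 kHz}.

2.8 kHz, 10 kHz, 10.6 kHz, 13 kHz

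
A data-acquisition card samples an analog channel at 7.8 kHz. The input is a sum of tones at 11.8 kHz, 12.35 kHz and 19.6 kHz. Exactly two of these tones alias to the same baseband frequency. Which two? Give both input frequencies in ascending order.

fs/2 = 3.9 kHz.
11.8 kHz mod fs = 4 kHz.
4 kHz > fs/2 = 3.9 kHz, folds to fs − 4 kHz = 3.8 kHz.
12.35 kHz mod fs = 4.55 kHz.
4.55 kHz > fs/2 = 3.9 kHz, folds to fs − 4.55 kHz = 3.25 kHz.
19.6 kHz mod fs = 4 kHz.
4 kHz > fs/2 = 3.9 kHz, folds to fs − 4 kHz = 3.8 kHz.
11.8 kHz and 19.6 kHz both map to 3.8 kHz.

11.8 kHz, 19.6 kHz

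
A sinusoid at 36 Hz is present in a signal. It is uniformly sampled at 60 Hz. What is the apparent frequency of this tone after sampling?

36 Hz > fs/2 = 30 Hz, folds to fs − 36 Hz = 24 Hz.

24 Hz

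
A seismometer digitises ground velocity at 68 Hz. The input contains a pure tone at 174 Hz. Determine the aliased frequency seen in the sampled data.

30 Hz

174 Hz mod fs = 38 Hz.
38 Hz > fs/2 = 34 Hz, folds to fs − 38 Hz = 30 Hz.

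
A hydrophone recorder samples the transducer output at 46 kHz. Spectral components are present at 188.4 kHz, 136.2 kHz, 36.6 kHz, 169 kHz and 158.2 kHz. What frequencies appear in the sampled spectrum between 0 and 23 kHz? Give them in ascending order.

fs/2 = 23 kHz.
188.4 kHz mod fs = 4.4 kHz.
4.4 kHz ≤ fs/2 = 23 kHz, appears at 4.4 kHz.
136.2 kHz mod fs = 44.2 kHz.
44.2 kHz > fs/2 = 23 kHz, folds to fs − 44.2 kHz = 1.8 kHz.
36.6 kHz > fs/2 = 23 kHz, folds to fs − 36.6 kHz = 9.4 kHz.
169 kHz mod fs = 31 kHz.
31 kHz > fs/2 = 23 kHz, folds to fs − 31 kHz = 15 kHz.
158.2 kHz mod fs = 20.2 kHz.
20.2 kHz ≤ fs/2 = 23 kHz, appears at 20.2 kHz.
Distinct values: {1.8 kHz, 4.4 kHz, 9.4 kHz, 15 kHz, 20.2 kHz}.

1.8 kHz, 4.4 kHz, 9.4 kHz, 15 kHz, 20.2 kHz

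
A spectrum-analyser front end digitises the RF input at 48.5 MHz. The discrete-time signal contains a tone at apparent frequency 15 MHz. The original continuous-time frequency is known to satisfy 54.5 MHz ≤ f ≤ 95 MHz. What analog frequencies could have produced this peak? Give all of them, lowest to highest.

63.5 MHz, 82 MHz

Frequencies that alias to 15 MHz are k·fs ± 15 MHz for integer k ≥ 0.
k=0: 15 MHz.
k=1: 33.5 MHz, 63.5 MHz.
k=2: 82 MHz, 112 MHz.
k=3: 130.5 MHz, 160.5 MHz.
Within [54.5 MHz, 95 MHz]: 63.5 MHz, 82 MHz.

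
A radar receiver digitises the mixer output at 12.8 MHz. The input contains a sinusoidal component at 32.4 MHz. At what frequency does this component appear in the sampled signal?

32.4 MHz mod fs = 6.8 MHz.
6.8 MHz > fs/2 = 6.4 MHz, folds to fs − 6.8 MHz = 6 MHz.

6 MHz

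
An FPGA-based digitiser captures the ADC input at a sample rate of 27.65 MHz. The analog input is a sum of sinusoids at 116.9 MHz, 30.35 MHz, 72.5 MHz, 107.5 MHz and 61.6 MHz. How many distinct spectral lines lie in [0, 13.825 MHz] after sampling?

4

fs/2 = 13.825 MHz.
116.9 MHz mod fs = 6.3 MHz.
6.3 MHz ≤ fs/2 = 13.825 MHz, appears at 6.3 MHz.
30.35 MHz mod fs = 2.7 MHz.
2.7 MHz ≤ fs/2 = 13.825 MHz, appears at 2.7 MHz.
72.5 MHz mod fs = 17.2 MHz.
17.2 MHz > fs/2 = 13.825 MHz, folds to fs − 17.2 MHz = 10.45 MHz.
107.5 MHz mod fs = 24.55 MHz.
24.55 MHz > fs/2 = 13.825 MHz, folds to fs − 24.55 MHz = 3.1 MHz.
61.6 MHz mod fs = 6.3 MHz.
6.3 MHz ≤ fs/2 = 13.825 MHz, appears at 6.3 MHz.
Distinct values: {2.7 MHz, 3.1 MHz, 6.3 MHz, 10.45 MHz} → 4.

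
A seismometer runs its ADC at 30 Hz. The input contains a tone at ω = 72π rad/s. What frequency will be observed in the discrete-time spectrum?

ω = 72π rad/s → f = ω/(2π) = 36 Hz.
36 Hz mod fs = 6 Hz.
6 Hz ≤ fs/2 = 15 Hz, appears at 6 Hz.

6 Hz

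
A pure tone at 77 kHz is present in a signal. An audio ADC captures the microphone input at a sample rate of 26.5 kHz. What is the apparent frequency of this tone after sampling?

77 kHz mod fs = 24 kHz.
24 kHz > fs/2 = 13.25 kHz, folds to fs − 24 kHz = 2.5 kHz.

2.5 kHz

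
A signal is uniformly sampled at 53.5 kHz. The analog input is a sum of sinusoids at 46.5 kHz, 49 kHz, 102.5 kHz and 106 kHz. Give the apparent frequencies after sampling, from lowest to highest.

fs/2 = 26.75 kHz.
46.5 kHz > fs/2 = 26.75 kHz, folds to fs − 46.5 kHz = 7 kHz.
49 kHz > fs/2 = 26.75 kHz, folds to fs − 49 kHz = 4.5 kHz.
102.5 kHz mod fs = 49 kHz.
49 kHz > fs/2 = 26.75 kHz, folds to fs − 49 kHz = 4.5 kHz.
106 kHz mod fs = 52.5 kHz.
52.5 kHz > fs/2 = 26.75 kHz, folds to fs − 52.5 kHz = 1 kHz.
Distinct values: {1 kHz, 4.5 kHz, 7 kHz}.

1 kHz, 4.5 kHz, 7 kHz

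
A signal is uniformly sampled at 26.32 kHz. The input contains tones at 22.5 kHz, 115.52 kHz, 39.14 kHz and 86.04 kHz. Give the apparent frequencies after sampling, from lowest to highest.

fs/2 = 13.16 kHz.
22.5 kHz > fs/2 = 13.16 kHz, folds to fs − 22.5 kHz = 3.82 kHz.
115.52 kHz mod fs = 10.24 kHz.
10.24 kHz ≤ fs/2 = 13.16 kHz, appears at 10.24 kHz.
39.14 kHz mod fs = 12.82 kHz.
12.82 kHz ≤ fs/2 = 13.16 kHz, appears at 12.82 kHz.
86.04 kHz mod fs = 7.08 kHz.
7.08 kHz ≤ fs/2 = 13.16 kHz, appears at 7.08 kHz.
Distinct values: {3.82 kHz, 7.08 kHz, 10.24 kHz, 12.82 kHz}.

3.82 kHz, 7.08 kHz, 10.24 kHz, 12.82 kHz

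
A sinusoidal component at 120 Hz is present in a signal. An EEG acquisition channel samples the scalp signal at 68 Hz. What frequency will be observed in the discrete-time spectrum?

120 Hz mod fs = 52 Hz.
52 Hz > fs/2 = 34 Hz, folds to fs − 52 Hz = 16 Hz.

16 Hz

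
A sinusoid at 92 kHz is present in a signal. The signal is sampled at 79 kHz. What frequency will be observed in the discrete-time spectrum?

13 kHz

92 kHz mod fs = 13 kHz.
13 kHz ≤ fs/2 = 39.5 kHz, appears at 13 kHz.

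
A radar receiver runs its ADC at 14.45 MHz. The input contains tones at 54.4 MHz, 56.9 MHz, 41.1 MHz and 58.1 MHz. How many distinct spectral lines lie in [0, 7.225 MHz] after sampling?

fs/2 = 7.225 MHz.
54.4 MHz mod fs = 11.05 MHz.
11.05 MHz > fs/2 = 7.225 MHz, folds to fs − 11.05 MHz = 3.4 MHz.
56.9 MHz mod fs = 13.55 MHz.
13.55 MHz > fs/2 = 7.225 MHz, folds to fs − 13.55 MHz = 0.9 MHz.
41.1 MHz mod fs = 12.2 MHz.
12.2 MHz > fs/2 = 7.225 MHz, folds to fs − 12.2 MHz = 2.25 MHz.
58.1 MHz mod fs = 0.3 MHz.
0.3 MHz ≤ fs/2 = 7.225 MHz, appears at 0.3 MHz.
Distinct values: {0.3 MHz, 0.9 MHz, 2.25 MHz, 3.4 MHz} → 4.

4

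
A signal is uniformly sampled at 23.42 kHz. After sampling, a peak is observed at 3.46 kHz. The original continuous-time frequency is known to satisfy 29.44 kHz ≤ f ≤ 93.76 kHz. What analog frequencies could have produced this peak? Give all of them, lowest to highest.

43.38 kHz, 50.3 kHz, 66.8 kHz, 73.72 kHz, 90.22 kHz

Frequencies that alias to 3.46 kHz are k·fs ± 3.46 kHz for integer k ≥ 0.
k=0: 3.46 kHz.
k=1: 19.96 kHz, 26.88 kHz.
k=2: 43.38 kHz, 50.3 kHz.
k=3: 66.8 kHz, 73.72 kHz.
k=4: 90.22 kHz, 97.14 kHz.
k=5: 113.64 kHz, 120.56 kHz.
Within [29.44 kHz, 93.76 kHz]: 43.38 kHz, 50.3 kHz, 66.8 kHz, 73.72 kHz, 90.22 kHz.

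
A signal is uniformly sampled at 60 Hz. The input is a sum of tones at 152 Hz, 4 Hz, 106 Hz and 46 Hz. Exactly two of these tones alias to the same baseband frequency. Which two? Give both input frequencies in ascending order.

fs/2 = 30 Hz.
152 Hz mod fs = 32 Hz.
32 Hz > fs/2 = 30 Hz, folds to fs − 32 Hz = 28 Hz.
4 Hz ≤ fs/2 = 30 Hz, passes unchanged.
106 Hz mod fs = 46 Hz.
46 Hz > fs/2 = 30 Hz, folds to fs − 46 Hz = 14 Hz.
46 Hz > fs/2 = 30 Hz, folds to fs − 46 Hz = 14 Hz.
46 Hz and 106 Hz both map to 14 Hz.

46 Hz, 106 Hz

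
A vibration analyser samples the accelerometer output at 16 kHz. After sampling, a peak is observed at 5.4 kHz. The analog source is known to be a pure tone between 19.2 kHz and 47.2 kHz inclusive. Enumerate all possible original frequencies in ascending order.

21.4 kHz, 26.6 kHz, 37.4 kHz, 42.6 kHz

Frequencies that alias to 5.4 kHz are k·fs ± 5.4 kHz for integer k ≥ 0.
k=0: 5.4 kHz.
k=1: 10.6 kHz, 21.4 kHz.
k=2: 26.6 kHz, 37.4 kHz.
k=3: 42.6 kHz, 53.4 kHz.
k=4: 58.6 kHz, 69.4 kHz.
Within [19.2 kHz, 47.2 kHz]: 21.4 kHz, 26.6 kHz, 37.4 kHz, 42.6 kHz.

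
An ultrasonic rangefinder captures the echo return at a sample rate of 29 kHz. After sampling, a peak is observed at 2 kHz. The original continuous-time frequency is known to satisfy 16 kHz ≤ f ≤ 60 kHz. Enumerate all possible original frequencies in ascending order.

27 kHz, 31 kHz, 56 kHz, 60 kHz

Frequencies that alias to 2 kHz are k·fs ± 2 kHz for integer k ≥ 0.
k=0: 2 kHz.
k=1: 27 kHz, 31 kHz.
k=2: 56 kHz, 60 kHz.
k=3: 85 kHz, 89 kHz.
Within [16 kHz, 60 kHz]: 27 kHz, 31 kHz, 56 kHz, 60 kHz.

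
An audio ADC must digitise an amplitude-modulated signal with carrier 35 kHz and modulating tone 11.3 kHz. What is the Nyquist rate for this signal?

92.6 kHz

AM sidebands sit at fc ± fm = 23.7 kHz and 46.3 kHz.
Highest-frequency component: 46.3 kHz.
Nyquist rate = 2 × 46.3 kHz = 92.6 kHz.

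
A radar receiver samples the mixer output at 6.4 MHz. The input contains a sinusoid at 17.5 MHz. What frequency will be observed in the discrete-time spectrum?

17.5 MHz mod fs = 4.7 MHz.
4.7 MHz > fs/2 = 3.2 MHz, folds to fs − 4.7 MHz = 1.7 MHz.

1.7 MHz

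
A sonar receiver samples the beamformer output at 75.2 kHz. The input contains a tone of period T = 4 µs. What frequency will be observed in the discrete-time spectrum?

24.4 kHz

T = 4 µs → f = 1/T = 250 kHz.
250 kHz mod fs = 24.4 kHz.
24.4 kHz ≤ fs/2 = 37.6 kHz, appears at 24.4 kHz.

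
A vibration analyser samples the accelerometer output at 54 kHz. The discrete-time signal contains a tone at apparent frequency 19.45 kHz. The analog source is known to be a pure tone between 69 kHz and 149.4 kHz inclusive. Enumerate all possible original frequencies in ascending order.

Frequencies that alias to 19.45 kHz are k·fs ± 19.45 kHz for integer k ≥ 0.
k=0: 19.45 kHz.
k=1: 34.55 kHz, 73.45 kHz.
k=2: 88.55 kHz, 127.45 kHz.
k=3: 142.55 kHz, 181.45 kHz.
k=4: 196.55 kHz, 235.45 kHz.
Within [69 kHz, 149.4 kHz]: 73.45 kHz, 88.55 kHz, 127.45 kHz, 142.55 kHz.

73.45 kHz, 88.55 kHz, 127.45 kHz, 142.55 kHz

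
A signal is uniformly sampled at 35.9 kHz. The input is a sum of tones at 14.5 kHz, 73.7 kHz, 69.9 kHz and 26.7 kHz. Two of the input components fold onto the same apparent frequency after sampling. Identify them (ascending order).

fs/2 = 17.95 kHz.
14.5 kHz ≤ fs/2 = 17.95 kHz, passes unchanged.
73.7 kHz mod fs = 1.9 kHz.
1.9 kHz ≤ fs/2 = 17.95 kHz, appears at 1.9 kHz.
69.9 kHz mod fs = 34 kHz.
34 kHz > fs/2 = 17.95 kHz, folds to fs − 34 kHz = 1.9 kHz.
26.7 kHz > fs/2 = 17.95 kHz, folds to fs − 26.7 kHz = 9.2 kHz.
69.9 kHz and 73.7 kHz both map to 1.9 kHz.

69.9 kHz, 73.7 kHz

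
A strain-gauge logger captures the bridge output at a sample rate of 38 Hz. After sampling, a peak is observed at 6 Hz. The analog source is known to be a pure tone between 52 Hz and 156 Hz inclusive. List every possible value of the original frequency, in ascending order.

70 Hz, 82 Hz, 108 Hz, 120 Hz, 146 Hz

Frequencies that alias to 6 Hz are k·fs ± 6 Hz for integer k ≥ 0.
k=0: 6 Hz.
k=1: 32 Hz, 44 Hz.
k=2: 70 Hz, 82 Hz.
k=3: 108 Hz, 120 Hz.
k=4: 146 Hz, 158 Hz.
k=5: 184 Hz, 196 Hz.
Within [52 Hz, 156 Hz]: 70 Hz, 82 Hz, 108 Hz, 120 Hz, 146 Hz.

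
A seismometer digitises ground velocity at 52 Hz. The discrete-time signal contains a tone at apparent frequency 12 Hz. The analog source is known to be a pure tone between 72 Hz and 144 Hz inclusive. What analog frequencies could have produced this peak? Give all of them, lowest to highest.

Frequencies that alias to 12 Hz are k·fs ± 12 Hz for integer k ≥ 0.
k=0: 12 Hz.
k=1: 40 Hz, 64 Hz.
k=2: 92 Hz, 116 Hz.
k=3: 144 Hz, 168 Hz.
k=4: 196 Hz, 220 Hz.
Within [72 Hz, 144 Hz]: 92 Hz, 116 Hz, 144 Hz.

92 Hz, 116 Hz, 144 Hz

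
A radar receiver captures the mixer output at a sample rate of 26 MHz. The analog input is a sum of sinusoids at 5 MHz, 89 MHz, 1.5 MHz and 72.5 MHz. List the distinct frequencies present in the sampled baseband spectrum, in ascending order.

1.5 MHz, 5 MHz, 5.5 MHz, 11 MHz

fs/2 = 13 MHz.
5 MHz ≤ fs/2 = 13 MHz, passes unchanged.
89 MHz mod fs = 11 MHz.
11 MHz ≤ fs/2 = 13 MHz, appears at 11 MHz.
1.5 MHz ≤ fs/2 = 13 MHz, passes unchanged.
72.5 MHz mod fs = 20.5 MHz.
20.5 MHz > fs/2 = 13 MHz, folds to fs − 20.5 MHz = 5.5 MHz.
Distinct values: {1.5 MHz, 5 MHz, 5.5 MHz, 11 MHz}.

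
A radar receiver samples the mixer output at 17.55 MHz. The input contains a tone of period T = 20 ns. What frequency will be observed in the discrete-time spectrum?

2.65 MHz

T = 20 ns → f = 1/T = 50 MHz.
50 MHz mod fs = 14.9 MHz.
14.9 MHz > fs/2 = 8.775 MHz, folds to fs − 14.9 MHz = 2.65 MHz.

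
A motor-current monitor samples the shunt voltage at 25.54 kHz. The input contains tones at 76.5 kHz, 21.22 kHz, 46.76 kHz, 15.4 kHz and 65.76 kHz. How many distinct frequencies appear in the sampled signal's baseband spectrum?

fs/2 = 12.77 kHz.
76.5 kHz mod fs = 25.42 kHz.
25.42 kHz > fs/2 = 12.77 kHz, folds to fs − 25.42 kHz = 0.12 kHz.
21.22 kHz > fs/2 = 12.77 kHz, folds to fs − 21.22 kHz = 4.32 kHz.
46.76 kHz mod fs = 21.22 kHz.
21.22 kHz > fs/2 = 12.77 kHz, folds to fs − 21.22 kHz = 4.32 kHz.
15.4 kHz > fs/2 = 12.77 kHz, folds to fs − 15.4 kHz = 10.14 kHz.
65.76 kHz mod fs = 14.68 kHz.
14.68 kHz > fs/2 = 12.77 kHz, folds to fs − 14.68 kHz = 10.86 kHz.
Distinct values: {0.12 kHz, 4.32 kHz, 10.14 kHz, 10.86 kHz} → 4.

4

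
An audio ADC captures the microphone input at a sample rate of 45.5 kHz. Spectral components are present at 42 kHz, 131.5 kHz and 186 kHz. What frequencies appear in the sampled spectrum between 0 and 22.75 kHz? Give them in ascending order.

fs/2 = 22.75 kHz.
42 kHz > fs/2 = 22.75 kHz, folds to fs − 42 kHz = 3.5 kHz.
131.5 kHz mod fs = 40.5 kHz.
40.5 kHz > fs/2 = 22.75 kHz, folds to fs − 40.5 kHz = 5 kHz.
186 kHz mod fs = 4 kHz.
4 kHz ≤ fs/2 = 22.75 kHz, appears at 4 kHz.
Distinct values: {3.5 kHz, 4 kHz, 5 kHz}.

3.5 kHz, 4 kHz, 5 kHz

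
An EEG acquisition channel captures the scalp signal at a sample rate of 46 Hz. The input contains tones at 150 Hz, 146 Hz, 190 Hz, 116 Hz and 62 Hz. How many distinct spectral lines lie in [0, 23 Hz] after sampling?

5

fs/2 = 23 Hz.
150 Hz mod fs = 12 Hz.
12 Hz ≤ fs/2 = 23 Hz, appears at 12 Hz.
146 Hz mod fs = 8 Hz.
8 Hz ≤ fs/2 = 23 Hz, appears at 8 Hz.
190 Hz mod fs = 6 Hz.
6 Hz ≤ fs/2 = 23 Hz, appears at 6 Hz.
116 Hz mod fs = 24 Hz.
24 Hz > fs/2 = 23 Hz, folds to fs − 24 Hz = 22 Hz.
62 Hz mod fs = 16 Hz.
16 Hz ≤ fs/2 = 23 Hz, appears at 16 Hz.
Distinct values: {6 Hz, 8 Hz, 12 Hz, 16 Hz, 22 Hz} → 5.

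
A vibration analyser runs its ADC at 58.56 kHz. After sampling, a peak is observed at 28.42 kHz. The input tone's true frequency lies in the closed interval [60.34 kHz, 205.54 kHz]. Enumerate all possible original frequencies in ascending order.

86.98 kHz, 88.7 kHz, 145.54 kHz, 147.26 kHz, 204.1 kHz

Frequencies that alias to 28.42 kHz are k·fs ± 28.42 kHz for integer k ≥ 0.
k=0: 28.42 kHz.
k=1: 30.14 kHz, 86.98 kHz.
k=2: 88.7 kHz, 145.54 kHz.
k=3: 147.26 kHz, 204.1 kHz.
k=4: 205.82 kHz, 262.66 kHz.
Within [60.34 kHz, 205.54 kHz]: 86.98 kHz, 88.7 kHz, 145.54 kHz, 147.26 kHz, 204.1 kHz.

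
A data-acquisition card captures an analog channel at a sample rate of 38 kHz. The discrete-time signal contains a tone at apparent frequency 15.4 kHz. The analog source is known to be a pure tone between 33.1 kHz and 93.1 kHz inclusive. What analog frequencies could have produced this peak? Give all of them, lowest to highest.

Frequencies that alias to 15.4 kHz are k·fs ± 15.4 kHz for integer k ≥ 0.
k=0: 15.4 kHz.
k=1: 22.6 kHz, 53.4 kHz.
k=2: 60.6 kHz, 91.4 kHz.
k=3: 98.6 kHz, 129.4 kHz.
Within [33.1 kHz, 93.1 kHz]: 53.4 kHz, 60.6 kHz, 91.4 kHz.

53.4 kHz, 60.6 kHz, 91.4 kHz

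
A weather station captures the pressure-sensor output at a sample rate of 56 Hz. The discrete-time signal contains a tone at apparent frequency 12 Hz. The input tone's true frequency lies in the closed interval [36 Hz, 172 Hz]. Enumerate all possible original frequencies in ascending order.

Frequencies that alias to 12 Hz are k·fs ± 12 Hz for integer k ≥ 0.
k=0: 12 Hz.
k=1: 44 Hz, 68 Hz.
k=2: 100 Hz, 124 Hz.
k=3: 156 Hz, 180 Hz.
k=4: 212 Hz, 236 Hz.
Within [36 Hz, 172 Hz]: 44 Hz, 68 Hz, 100 Hz, 124 Hz, 156 Hz.

44 Hz, 68 Hz, 100 Hz, 124 Hz, 156 Hz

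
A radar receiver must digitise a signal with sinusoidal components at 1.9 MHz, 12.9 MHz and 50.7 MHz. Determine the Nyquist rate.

101.4 MHz

Highest-frequency component: 50.7 MHz.
Nyquist rate = 2 × 50.7 MHz = 101.4 MHz.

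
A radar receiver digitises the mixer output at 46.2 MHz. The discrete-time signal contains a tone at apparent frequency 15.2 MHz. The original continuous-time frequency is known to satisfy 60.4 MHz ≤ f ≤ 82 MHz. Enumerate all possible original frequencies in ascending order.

Frequencies that alias to 15.2 MHz are k·fs ± 15.2 MHz for integer k ≥ 0.
k=0: 15.2 MHz.
k=1: 31 MHz, 61.4 MHz.
k=2: 77.2 MHz, 107.6 MHz.
k=3: 123.4 MHz, 153.8 MHz.
Within [60.4 MHz, 82 MHz]: 61.4 MHz, 77.2 MHz.

61.4 MHz, 77.2 MHz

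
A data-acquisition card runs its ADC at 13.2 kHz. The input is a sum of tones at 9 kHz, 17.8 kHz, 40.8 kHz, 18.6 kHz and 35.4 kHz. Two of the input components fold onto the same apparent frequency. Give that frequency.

fs/2 = 6.6 kHz.
9 kHz > fs/2 = 6.6 kHz, folds to fs − 9 kHz = 4.2 kHz.
17.8 kHz mod fs = 4.6 kHz.
4.6 kHz ≤ fs/2 = 6.6 kHz, appears at 4.6 kHz.
40.8 kHz mod fs = 1.2 kHz.
1.2 kHz ≤ fs/2 = 6.6 kHz, appears at 1.2 kHz.
18.6 kHz mod fs = 5.4 kHz.
5.4 kHz ≤ fs/2 = 6.6 kHz, appears at 5.4 kHz.
35.4 kHz mod fs = 9 kHz.
9 kHz > fs/2 = 6.6 kHz, folds to fs − 9 kHz = 4.2 kHz.
9 kHz and 35.4 kHz both map to 4.2 kHz.

4.2 kHz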